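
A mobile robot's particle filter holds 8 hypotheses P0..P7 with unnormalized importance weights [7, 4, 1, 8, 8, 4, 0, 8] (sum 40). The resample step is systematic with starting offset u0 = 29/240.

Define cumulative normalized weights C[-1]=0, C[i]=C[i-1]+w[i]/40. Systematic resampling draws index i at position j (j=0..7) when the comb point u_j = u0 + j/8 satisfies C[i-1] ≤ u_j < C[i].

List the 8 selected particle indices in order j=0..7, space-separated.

0 1 3 3 4 5 7 7

C = [7/40, 11/40, 3/10, 1/2, 7/10, 4/5, 4/5, 1]
j=0: u_0=29/240 ∈ [0, 7/40) → index 0
j=1: u_1=59/240 ∈ [7/40, 11/40) → index 1
j=2: u_2=89/240 ∈ [3/10, 1/2) → index 3
j=3: u_3=119/240 ∈ [3/10, 1/2) → index 3
j=4: u_4=149/240 ∈ [1/2, 7/10) → index 4
j=5: u_5=179/240 ∈ [7/10, 4/5) → index 5
j=6: u_6=209/240 ∈ [4/5, 1) → index 7
j=7: u_7=239/240 ∈ [4/5, 1) → index 7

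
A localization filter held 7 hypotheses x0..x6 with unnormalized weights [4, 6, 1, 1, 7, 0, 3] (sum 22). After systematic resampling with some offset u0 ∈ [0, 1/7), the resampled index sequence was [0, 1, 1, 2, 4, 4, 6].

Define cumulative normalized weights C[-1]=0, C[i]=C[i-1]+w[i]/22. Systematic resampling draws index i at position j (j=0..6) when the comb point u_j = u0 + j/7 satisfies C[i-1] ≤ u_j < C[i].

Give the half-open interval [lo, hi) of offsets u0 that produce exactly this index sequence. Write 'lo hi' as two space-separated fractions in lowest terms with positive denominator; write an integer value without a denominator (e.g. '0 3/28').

C = [2/11, 5/11, 1/2, 6/11, 19/22, 19/22, 1]
j=0 picked index 0: u0 ∈ [0, 2/11)
j=1 picked index 1: u0 ∈ [3/77, 24/77)
j=2 picked index 1: u0 ∈ [-8/77, 13/77)
j=3 picked index 2: u0 ∈ [2/77, 1/14)
j=4 picked index 4: u0 ∈ [-2/77, 45/154)
j=5 picked index 4: u0 ∈ [-13/77, 23/154)
j=6 picked index 6: u0 ∈ [1/154, 1/7)
intersection: [3/77, 1/14)

3/77 1/14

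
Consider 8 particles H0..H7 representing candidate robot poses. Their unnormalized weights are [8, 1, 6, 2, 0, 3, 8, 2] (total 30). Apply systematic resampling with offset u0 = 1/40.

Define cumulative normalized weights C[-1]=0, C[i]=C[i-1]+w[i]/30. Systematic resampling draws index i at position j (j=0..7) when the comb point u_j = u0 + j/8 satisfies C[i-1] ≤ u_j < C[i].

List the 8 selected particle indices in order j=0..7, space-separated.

0 0 1 2 3 5 6 6

C = [4/15, 3/10, 1/2, 17/30, 17/30, 2/3, 14/15, 1]
j=0: u_0=1/40 ∈ [0, 4/15) → index 0
j=1: u_1=3/20 ∈ [0, 4/15) → index 0
j=2: u_2=11/40 ∈ [4/15, 3/10) → index 1
j=3: u_3=2/5 ∈ [3/10, 1/2) → index 2
j=4: u_4=21/40 ∈ [1/2, 17/30) → index 3
j=5: u_5=13/20 ∈ [17/30, 2/3) → index 5
j=6: u_6=31/40 ∈ [2/3, 14/15) → index 6
j=7: u_7=9/10 ∈ [2/3, 14/15) → index 6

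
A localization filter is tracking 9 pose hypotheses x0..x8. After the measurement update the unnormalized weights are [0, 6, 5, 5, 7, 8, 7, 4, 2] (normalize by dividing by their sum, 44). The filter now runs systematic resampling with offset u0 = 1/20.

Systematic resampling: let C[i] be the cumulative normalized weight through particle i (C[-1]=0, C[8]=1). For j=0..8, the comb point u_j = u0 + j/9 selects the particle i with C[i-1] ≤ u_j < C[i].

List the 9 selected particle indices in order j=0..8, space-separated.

C = [0, 3/22, 1/4, 4/11, 23/44, 31/44, 19/22, 21/22, 1]
j=0: u_0=1/20 ∈ [0, 3/22) → index 1
j=1: u_1=29/180 ∈ [3/22, 1/4) → index 2
j=2: u_2=49/180 ∈ [1/4, 4/11) → index 3
j=3: u_3=23/60 ∈ [4/11, 23/44) → index 4
j=4: u_4=89/180 ∈ [4/11, 23/44) → index 4
j=5: u_5=109/180 ∈ [23/44, 31/44) → index 5
j=6: u_6=43/60 ∈ [31/44, 19/22) → index 6
j=7: u_7=149/180 ∈ [31/44, 19/22) → index 6
j=8: u_8=169/180 ∈ [19/22, 21/22) → index 7

1 2 3 4 4 5 6 6 7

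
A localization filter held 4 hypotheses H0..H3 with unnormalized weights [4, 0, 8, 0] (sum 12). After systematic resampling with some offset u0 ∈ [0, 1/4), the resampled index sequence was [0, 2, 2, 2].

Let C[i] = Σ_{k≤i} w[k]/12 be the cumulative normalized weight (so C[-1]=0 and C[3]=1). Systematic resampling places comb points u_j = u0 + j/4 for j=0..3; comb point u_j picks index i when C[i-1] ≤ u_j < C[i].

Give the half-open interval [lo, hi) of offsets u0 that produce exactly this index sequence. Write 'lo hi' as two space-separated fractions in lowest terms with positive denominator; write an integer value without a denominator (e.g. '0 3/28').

1/12 1/4

C = [1/3, 1/3, 1, 1]
j=0 picked index 0: u0 ∈ [0, 1/3)
j=1 picked index 2: u0 ∈ [1/12, 3/4)
j=2 picked index 2: u0 ∈ [-1/6, 1/2)
j=3 picked index 2: u0 ∈ [-5/12, 1/4)
intersection: [1/12, 1/4)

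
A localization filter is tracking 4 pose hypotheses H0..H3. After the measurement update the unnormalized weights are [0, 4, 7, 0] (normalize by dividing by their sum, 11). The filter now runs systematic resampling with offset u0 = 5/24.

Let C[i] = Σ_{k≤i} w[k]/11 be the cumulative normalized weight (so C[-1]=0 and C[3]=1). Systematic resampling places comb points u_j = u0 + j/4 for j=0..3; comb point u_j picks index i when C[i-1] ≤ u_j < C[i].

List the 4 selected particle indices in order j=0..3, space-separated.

C = [0, 4/11, 1, 1]
j=0: u_0=5/24 ∈ [0, 4/11) → index 1
j=1: u_1=11/24 ∈ [4/11, 1) → index 2
j=2: u_2=17/24 ∈ [4/11, 1) → index 2
j=3: u_3=23/24 ∈ [4/11, 1) → index 2

1 2 2 2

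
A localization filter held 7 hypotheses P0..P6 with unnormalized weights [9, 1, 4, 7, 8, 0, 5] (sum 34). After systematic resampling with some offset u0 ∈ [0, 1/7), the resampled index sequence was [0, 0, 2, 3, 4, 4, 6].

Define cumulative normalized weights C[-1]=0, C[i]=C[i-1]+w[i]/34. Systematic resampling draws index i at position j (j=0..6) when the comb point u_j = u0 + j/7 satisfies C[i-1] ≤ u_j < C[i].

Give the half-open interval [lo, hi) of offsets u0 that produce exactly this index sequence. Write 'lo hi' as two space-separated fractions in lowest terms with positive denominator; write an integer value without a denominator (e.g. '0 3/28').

C = [9/34, 5/17, 7/17, 21/34, 29/34, 29/34, 1]
j=0 picked index 0: u0 ∈ [0, 9/34)
j=1 picked index 0: u0 ∈ [-1/7, 29/238)
j=2 picked index 2: u0 ∈ [1/119, 15/119)
j=3 picked index 3: u0 ∈ [-2/119, 45/238)
j=4 picked index 4: u0 ∈ [11/238, 67/238)
j=5 picked index 4: u0 ∈ [-23/238, 33/238)
j=6 picked index 6: u0 ∈ [-1/238, 1/7)
intersection: [11/238, 29/238)

11/238 29/238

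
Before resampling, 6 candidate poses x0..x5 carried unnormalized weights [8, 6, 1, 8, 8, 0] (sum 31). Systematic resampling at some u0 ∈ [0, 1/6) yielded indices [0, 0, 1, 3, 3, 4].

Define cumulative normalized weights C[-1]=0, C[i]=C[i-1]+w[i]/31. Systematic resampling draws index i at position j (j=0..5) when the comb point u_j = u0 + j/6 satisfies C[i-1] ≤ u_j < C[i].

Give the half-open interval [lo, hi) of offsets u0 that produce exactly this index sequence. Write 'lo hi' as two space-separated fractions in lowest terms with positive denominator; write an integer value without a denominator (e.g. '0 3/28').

C = [8/31, 14/31, 15/31, 23/31, 1, 1]
j=0 picked index 0: u0 ∈ [0, 8/31)
j=1 picked index 0: u0 ∈ [-1/6, 17/186)
j=2 picked index 1: u0 ∈ [-7/93, 11/93)
j=3 picked index 3: u0 ∈ [-1/62, 15/62)
j=4 picked index 3: u0 ∈ [-17/93, 7/93)
j=5 picked index 4: u0 ∈ [-17/186, 1/6)
intersection: [0, 7/93)

0 7/93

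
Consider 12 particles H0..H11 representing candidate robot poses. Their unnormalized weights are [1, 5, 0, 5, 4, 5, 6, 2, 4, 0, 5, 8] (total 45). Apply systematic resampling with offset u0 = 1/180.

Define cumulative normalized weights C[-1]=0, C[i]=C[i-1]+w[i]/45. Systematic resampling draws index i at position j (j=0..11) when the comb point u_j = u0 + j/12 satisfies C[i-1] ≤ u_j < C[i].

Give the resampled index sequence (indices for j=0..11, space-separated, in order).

C = [1/45, 2/15, 2/15, 11/45, 1/3, 4/9, 26/45, 28/45, 32/45, 32/45, 37/45, 1]
j=0: u_0=1/180 ∈ [0, 1/45) → index 0
j=1: u_1=4/45 ∈ [1/45, 2/15) → index 1
j=2: u_2=31/180 ∈ [2/15, 11/45) → index 3
j=3: u_3=23/90 ∈ [11/45, 1/3) → index 4
j=4: u_4=61/180 ∈ [1/3, 4/9) → index 5
j=5: u_5=19/45 ∈ [1/3, 4/9) → index 5
j=6: u_6=91/180 ∈ [4/9, 26/45) → index 6
j=7: u_7=53/90 ∈ [26/45, 28/45) → index 7
j=8: u_8=121/180 ∈ [28/45, 32/45) → index 8
j=9: u_9=34/45 ∈ [32/45, 37/45) → index 10
j=10: u_10=151/180 ∈ [37/45, 1) → index 11
j=11: u_11=83/90 ∈ [37/45, 1) → index 11

0 1 3 4 5 5 6 7 8 10 11 11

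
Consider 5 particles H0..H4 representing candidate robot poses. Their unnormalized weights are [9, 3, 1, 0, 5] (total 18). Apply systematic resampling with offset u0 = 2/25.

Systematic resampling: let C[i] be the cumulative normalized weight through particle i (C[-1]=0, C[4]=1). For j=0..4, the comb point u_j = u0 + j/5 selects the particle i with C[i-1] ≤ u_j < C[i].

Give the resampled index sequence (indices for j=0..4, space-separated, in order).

0 0 0 2 4

C = [1/2, 2/3, 13/18, 13/18, 1]
j=0: u_0=2/25 ∈ [0, 1/2) → index 0
j=1: u_1=7/25 ∈ [0, 1/2) → index 0
j=2: u_2=12/25 ∈ [0, 1/2) → index 0
j=3: u_3=17/25 ∈ [2/3, 13/18) → index 2
j=4: u_4=22/25 ∈ [13/18, 1) → index 4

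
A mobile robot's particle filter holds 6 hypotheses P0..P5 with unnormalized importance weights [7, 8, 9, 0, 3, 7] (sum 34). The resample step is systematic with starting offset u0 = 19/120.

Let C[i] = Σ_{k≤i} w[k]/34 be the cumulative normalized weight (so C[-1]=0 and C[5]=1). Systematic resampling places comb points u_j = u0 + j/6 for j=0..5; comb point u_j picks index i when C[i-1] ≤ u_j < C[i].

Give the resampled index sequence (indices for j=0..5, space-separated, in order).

0 1 2 2 5 5

C = [7/34, 15/34, 12/17, 12/17, 27/34, 1]
j=0: u_0=19/120 ∈ [0, 7/34) → index 0
j=1: u_1=13/40 ∈ [7/34, 15/34) → index 1
j=2: u_2=59/120 ∈ [15/34, 12/17) → index 2
j=3: u_3=79/120 ∈ [15/34, 12/17) → index 2
j=4: u_4=33/40 ∈ [27/34, 1) → index 5
j=5: u_5=119/120 ∈ [27/34, 1) → index 5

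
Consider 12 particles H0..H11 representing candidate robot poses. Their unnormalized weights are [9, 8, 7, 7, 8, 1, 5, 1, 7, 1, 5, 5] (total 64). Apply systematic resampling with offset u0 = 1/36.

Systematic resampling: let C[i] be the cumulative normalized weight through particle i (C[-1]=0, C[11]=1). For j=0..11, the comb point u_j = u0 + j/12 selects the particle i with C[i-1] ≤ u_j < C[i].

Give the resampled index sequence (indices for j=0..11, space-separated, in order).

C = [9/64, 17/64, 3/8, 31/64, 39/64, 5/8, 45/64, 23/32, 53/64, 27/32, 59/64, 1]
j=0: u_0=1/36 ∈ [0, 9/64) → index 0
j=1: u_1=1/9 ∈ [0, 9/64) → index 0
j=2: u_2=7/36 ∈ [9/64, 17/64) → index 1
j=3: u_3=5/18 ∈ [17/64, 3/8) → index 2
j=4: u_4=13/36 ∈ [17/64, 3/8) → index 2
j=5: u_5=4/9 ∈ [3/8, 31/64) → index 3
j=6: u_6=19/36 ∈ [31/64, 39/64) → index 4
j=7: u_7=11/18 ∈ [39/64, 5/8) → index 5
j=8: u_8=25/36 ∈ [5/8, 45/64) → index 6
j=9: u_9=7/9 ∈ [23/32, 53/64) → index 8
j=10: u_10=31/36 ∈ [27/32, 59/64) → index 10
j=11: u_11=17/18 ∈ [59/64, 1) → index 11

0 0 1 2 2 3 4 5 6 8 10 11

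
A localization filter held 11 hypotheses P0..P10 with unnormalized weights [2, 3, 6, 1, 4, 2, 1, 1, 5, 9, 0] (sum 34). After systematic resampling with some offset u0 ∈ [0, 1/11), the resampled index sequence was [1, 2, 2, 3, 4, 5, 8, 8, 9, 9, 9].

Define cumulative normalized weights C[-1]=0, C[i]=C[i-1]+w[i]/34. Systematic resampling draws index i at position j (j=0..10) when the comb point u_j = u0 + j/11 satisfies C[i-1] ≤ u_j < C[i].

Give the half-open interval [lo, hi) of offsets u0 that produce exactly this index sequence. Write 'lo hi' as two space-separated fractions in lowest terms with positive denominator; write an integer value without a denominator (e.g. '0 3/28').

C = [1/17, 5/34, 11/34, 6/17, 8/17, 9/17, 19/34, 10/17, 25/34, 1, 1]
j=0 picked index 1: u0 ∈ [1/17, 5/34)
j=1 picked index 2: u0 ∈ [21/374, 87/374)
j=2 picked index 2: u0 ∈ [-13/374, 53/374)
j=3 picked index 3: u0 ∈ [19/374, 15/187)
j=4 picked index 4: u0 ∈ [-2/187, 20/187)
j=5 picked index 5: u0 ∈ [3/187, 14/187)
j=6 picked index 8: u0 ∈ [8/187, 71/374)
j=7 picked index 8: u0 ∈ [-9/187, 37/374)
j=8 picked index 9: u0 ∈ [3/374, 3/11)
j=9 picked index 9: u0 ∈ [-31/374, 2/11)
j=10 picked index 9: u0 ∈ [-65/374, 1/11)
intersection: [1/17, 14/187)

1/17 14/187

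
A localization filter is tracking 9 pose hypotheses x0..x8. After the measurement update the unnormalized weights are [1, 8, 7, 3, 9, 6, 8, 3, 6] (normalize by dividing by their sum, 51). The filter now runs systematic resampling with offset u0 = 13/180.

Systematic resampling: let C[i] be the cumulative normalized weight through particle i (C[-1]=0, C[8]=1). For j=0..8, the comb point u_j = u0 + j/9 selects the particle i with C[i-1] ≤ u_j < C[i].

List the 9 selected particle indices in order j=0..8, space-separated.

1 2 2 4 4 5 6 7 8

C = [1/51, 3/17, 16/51, 19/51, 28/51, 2/3, 14/17, 15/17, 1]
j=0: u_0=13/180 ∈ [1/51, 3/17) → index 1
j=1: u_1=11/60 ∈ [3/17, 16/51) → index 2
j=2: u_2=53/180 ∈ [3/17, 16/51) → index 2
j=3: u_3=73/180 ∈ [19/51, 28/51) → index 4
j=4: u_4=31/60 ∈ [19/51, 28/51) → index 4
j=5: u_5=113/180 ∈ [28/51, 2/3) → index 5
j=6: u_6=133/180 ∈ [2/3, 14/17) → index 6
j=7: u_7=17/20 ∈ [14/17, 15/17) → index 7
j=8: u_8=173/180 ∈ [15/17, 1) → index 8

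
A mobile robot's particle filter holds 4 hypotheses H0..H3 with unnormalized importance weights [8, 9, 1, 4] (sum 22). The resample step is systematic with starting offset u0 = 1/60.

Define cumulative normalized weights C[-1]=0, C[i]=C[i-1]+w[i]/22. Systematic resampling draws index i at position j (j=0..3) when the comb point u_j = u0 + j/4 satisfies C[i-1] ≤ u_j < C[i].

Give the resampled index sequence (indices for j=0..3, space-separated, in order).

0 0 1 1

C = [4/11, 17/22, 9/11, 1]
j=0: u_0=1/60 ∈ [0, 4/11) → index 0
j=1: u_1=4/15 ∈ [0, 4/11) → index 0
j=2: u_2=31/60 ∈ [4/11, 17/22) → index 1
j=3: u_3=23/30 ∈ [4/11, 17/22) → index 1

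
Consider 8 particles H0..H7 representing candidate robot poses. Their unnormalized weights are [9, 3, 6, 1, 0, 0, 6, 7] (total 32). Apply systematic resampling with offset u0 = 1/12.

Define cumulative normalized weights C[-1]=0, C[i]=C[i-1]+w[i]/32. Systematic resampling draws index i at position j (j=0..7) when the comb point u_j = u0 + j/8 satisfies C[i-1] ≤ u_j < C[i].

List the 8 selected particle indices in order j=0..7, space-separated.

0 0 1 2 3 6 7 7

C = [9/32, 3/8, 9/16, 19/32, 19/32, 19/32, 25/32, 1]
j=0: u_0=1/12 ∈ [0, 9/32) → index 0
j=1: u_1=5/24 ∈ [0, 9/32) → index 0
j=2: u_2=1/3 ∈ [9/32, 3/8) → index 1
j=3: u_3=11/24 ∈ [3/8, 9/16) → index 2
j=4: u_4=7/12 ∈ [9/16, 19/32) → index 3
j=5: u_5=17/24 ∈ [19/32, 25/32) → index 6
j=6: u_6=5/6 ∈ [25/32, 1) → index 7
j=7: u_7=23/24 ∈ [25/32, 1) → index 7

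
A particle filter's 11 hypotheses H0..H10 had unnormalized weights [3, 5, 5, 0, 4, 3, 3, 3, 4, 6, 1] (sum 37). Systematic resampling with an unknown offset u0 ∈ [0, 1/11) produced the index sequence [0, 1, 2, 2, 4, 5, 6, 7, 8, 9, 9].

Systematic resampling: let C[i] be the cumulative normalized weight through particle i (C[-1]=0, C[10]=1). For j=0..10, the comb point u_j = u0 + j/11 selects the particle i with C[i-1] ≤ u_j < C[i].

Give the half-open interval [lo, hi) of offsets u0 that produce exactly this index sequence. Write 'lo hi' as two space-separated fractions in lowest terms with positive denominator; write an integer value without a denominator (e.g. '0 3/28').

14/407 26/407

C = [3/37, 8/37, 13/37, 13/37, 17/37, 20/37, 23/37, 26/37, 30/37, 36/37, 1]
j=0 picked index 0: u0 ∈ [0, 3/37)
j=1 picked index 1: u0 ∈ [-4/407, 51/407)
j=2 picked index 2: u0 ∈ [14/407, 69/407)
j=3 picked index 2: u0 ∈ [-23/407, 32/407)
j=4 picked index 4: u0 ∈ [-5/407, 39/407)
j=5 picked index 5: u0 ∈ [2/407, 35/407)
j=6 picked index 6: u0 ∈ [-2/407, 31/407)
j=7 picked index 7: u0 ∈ [-6/407, 27/407)
j=8 picked index 8: u0 ∈ [-10/407, 34/407)
j=9 picked index 9: u0 ∈ [-3/407, 63/407)
j=10 picked index 9: u0 ∈ [-40/407, 26/407)
intersection: [14/407, 26/407)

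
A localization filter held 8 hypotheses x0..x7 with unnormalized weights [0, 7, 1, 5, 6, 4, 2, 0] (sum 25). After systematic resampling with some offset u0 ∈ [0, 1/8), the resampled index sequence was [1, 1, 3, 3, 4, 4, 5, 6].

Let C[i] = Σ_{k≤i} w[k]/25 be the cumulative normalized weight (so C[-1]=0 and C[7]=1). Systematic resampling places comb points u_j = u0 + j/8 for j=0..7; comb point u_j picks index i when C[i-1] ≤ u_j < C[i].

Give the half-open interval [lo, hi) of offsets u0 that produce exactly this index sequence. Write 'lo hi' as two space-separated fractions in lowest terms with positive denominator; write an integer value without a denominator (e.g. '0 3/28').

C = [0, 7/25, 8/25, 13/25, 19/25, 23/25, 1, 1]
j=0 picked index 1: u0 ∈ [0, 7/25)
j=1 picked index 1: u0 ∈ [-1/8, 31/200)
j=2 picked index 3: u0 ∈ [7/100, 27/100)
j=3 picked index 3: u0 ∈ [-11/200, 29/200)
j=4 picked index 4: u0 ∈ [1/50, 13/50)
j=5 picked index 4: u0 ∈ [-21/200, 27/200)
j=6 picked index 5: u0 ∈ [1/100, 17/100)
j=7 picked index 6: u0 ∈ [9/200, 1/8)
intersection: [7/100, 1/8)

7/100 1/8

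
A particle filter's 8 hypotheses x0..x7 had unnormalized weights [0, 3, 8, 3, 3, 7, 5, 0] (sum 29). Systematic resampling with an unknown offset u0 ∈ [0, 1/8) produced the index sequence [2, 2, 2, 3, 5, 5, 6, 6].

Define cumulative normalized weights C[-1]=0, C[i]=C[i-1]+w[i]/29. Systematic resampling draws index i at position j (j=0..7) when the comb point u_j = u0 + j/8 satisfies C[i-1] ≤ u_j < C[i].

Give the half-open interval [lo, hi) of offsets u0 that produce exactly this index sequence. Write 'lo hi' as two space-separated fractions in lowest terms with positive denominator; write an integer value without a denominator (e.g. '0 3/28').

C = [0, 3/29, 11/29, 14/29, 17/29, 24/29, 1, 1]
j=0 picked index 2: u0 ∈ [3/29, 11/29)
j=1 picked index 2: u0 ∈ [-5/232, 59/232)
j=2 picked index 2: u0 ∈ [-17/116, 15/116)
j=3 picked index 3: u0 ∈ [1/232, 25/232)
j=4 picked index 5: u0 ∈ [5/58, 19/58)
j=5 picked index 5: u0 ∈ [-9/232, 47/232)
j=6 picked index 6: u0 ∈ [9/116, 1/4)
j=7 picked index 6: u0 ∈ [-11/232, 1/8)
intersection: [3/29, 25/232)

3/29 25/232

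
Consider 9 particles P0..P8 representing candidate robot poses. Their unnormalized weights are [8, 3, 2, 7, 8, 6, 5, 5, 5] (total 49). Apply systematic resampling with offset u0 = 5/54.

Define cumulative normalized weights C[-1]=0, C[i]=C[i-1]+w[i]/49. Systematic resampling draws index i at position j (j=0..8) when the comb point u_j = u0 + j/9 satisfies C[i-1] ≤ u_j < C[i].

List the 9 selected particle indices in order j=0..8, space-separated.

C = [8/49, 11/49, 13/49, 20/49, 4/7, 34/49, 39/49, 44/49, 1]
j=0: u_0=5/54 ∈ [0, 8/49) → index 0
j=1: u_1=11/54 ∈ [8/49, 11/49) → index 1
j=2: u_2=17/54 ∈ [13/49, 20/49) → index 3
j=3: u_3=23/54 ∈ [20/49, 4/7) → index 4
j=4: u_4=29/54 ∈ [20/49, 4/7) → index 4
j=5: u_5=35/54 ∈ [4/7, 34/49) → index 5
j=6: u_6=41/54 ∈ [34/49, 39/49) → index 6
j=7: u_7=47/54 ∈ [39/49, 44/49) → index 7
j=8: u_8=53/54 ∈ [44/49, 1) → index 8

0 1 3 4 4 5 6 7 8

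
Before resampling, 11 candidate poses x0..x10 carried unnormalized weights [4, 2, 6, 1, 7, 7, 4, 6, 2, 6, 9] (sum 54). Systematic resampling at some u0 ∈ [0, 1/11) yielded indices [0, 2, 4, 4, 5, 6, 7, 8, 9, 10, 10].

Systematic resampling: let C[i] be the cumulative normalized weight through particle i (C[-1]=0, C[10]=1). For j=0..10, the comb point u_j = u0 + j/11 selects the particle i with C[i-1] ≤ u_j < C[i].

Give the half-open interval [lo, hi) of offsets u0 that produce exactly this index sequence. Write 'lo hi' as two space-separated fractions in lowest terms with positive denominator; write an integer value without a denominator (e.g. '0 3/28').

35/594 2/27

C = [2/27, 1/9, 2/9, 13/54, 10/27, 1/2, 31/54, 37/54, 13/18, 5/6, 1]
j=0 picked index 0: u0 ∈ [0, 2/27)
j=1 picked index 2: u0 ∈ [2/99, 13/99)
j=2 picked index 4: u0 ∈ [35/594, 56/297)
j=3 picked index 4: u0 ∈ [-19/594, 29/297)
j=4 picked index 5: u0 ∈ [2/297, 3/22)
j=5 picked index 6: u0 ∈ [1/22, 71/594)
j=6 picked index 7: u0 ∈ [17/594, 83/594)
j=7 picked index 8: u0 ∈ [29/594, 17/198)
j=8 picked index 9: u0 ∈ [-1/198, 7/66)
j=9 picked index 10: u0 ∈ [1/66, 2/11)
j=10 picked index 10: u0 ∈ [-5/66, 1/11)
intersection: [35/594, 2/27)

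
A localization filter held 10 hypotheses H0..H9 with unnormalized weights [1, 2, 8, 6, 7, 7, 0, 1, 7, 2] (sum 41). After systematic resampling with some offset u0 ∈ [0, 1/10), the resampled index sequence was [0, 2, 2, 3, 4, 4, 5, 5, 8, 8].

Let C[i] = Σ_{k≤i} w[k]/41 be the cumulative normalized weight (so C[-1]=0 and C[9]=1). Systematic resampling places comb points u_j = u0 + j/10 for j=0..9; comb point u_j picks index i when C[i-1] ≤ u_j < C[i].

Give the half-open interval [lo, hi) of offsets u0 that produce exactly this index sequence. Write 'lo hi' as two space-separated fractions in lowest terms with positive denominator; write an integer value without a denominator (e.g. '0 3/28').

C = [1/41, 3/41, 11/41, 17/41, 24/41, 31/41, 31/41, 32/41, 39/41, 1]
j=0 picked index 0: u0 ∈ [0, 1/41)
j=1 picked index 2: u0 ∈ [-11/410, 69/410)
j=2 picked index 2: u0 ∈ [-26/205, 14/205)
j=3 picked index 3: u0 ∈ [-13/410, 47/410)
j=4 picked index 4: u0 ∈ [3/205, 38/205)
j=5 picked index 4: u0 ∈ [-7/82, 7/82)
j=6 picked index 5: u0 ∈ [-3/205, 32/205)
j=7 picked index 5: u0 ∈ [-47/410, 23/410)
j=8 picked index 8: u0 ∈ [-4/205, 31/205)
j=9 picked index 8: u0 ∈ [-49/410, 21/410)
intersection: [3/205, 1/41)

3/205 1/41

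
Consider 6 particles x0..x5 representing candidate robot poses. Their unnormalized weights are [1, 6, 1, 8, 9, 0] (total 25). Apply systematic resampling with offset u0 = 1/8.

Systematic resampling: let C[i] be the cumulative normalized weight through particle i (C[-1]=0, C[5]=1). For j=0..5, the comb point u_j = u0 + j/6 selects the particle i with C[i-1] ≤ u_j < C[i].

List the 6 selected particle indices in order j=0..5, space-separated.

C = [1/25, 7/25, 8/25, 16/25, 1, 1]
j=0: u_0=1/8 ∈ [1/25, 7/25) → index 1
j=1: u_1=7/24 ∈ [7/25, 8/25) → index 2
j=2: u_2=11/24 ∈ [8/25, 16/25) → index 3
j=3: u_3=5/8 ∈ [8/25, 16/25) → index 3
j=4: u_4=19/24 ∈ [16/25, 1) → index 4
j=5: u_5=23/24 ∈ [16/25, 1) → index 4

1 2 3 3 4 4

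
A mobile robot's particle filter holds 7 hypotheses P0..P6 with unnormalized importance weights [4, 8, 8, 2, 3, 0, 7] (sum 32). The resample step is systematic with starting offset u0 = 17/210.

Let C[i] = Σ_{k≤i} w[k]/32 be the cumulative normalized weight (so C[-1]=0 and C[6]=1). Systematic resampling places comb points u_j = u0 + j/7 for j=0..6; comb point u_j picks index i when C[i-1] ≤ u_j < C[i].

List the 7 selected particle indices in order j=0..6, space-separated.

C = [1/8, 3/8, 5/8, 11/16, 25/32, 25/32, 1]
j=0: u_0=17/210 ∈ [0, 1/8) → index 0
j=1: u_1=47/210 ∈ [1/8, 3/8) → index 1
j=2: u_2=11/30 ∈ [1/8, 3/8) → index 1
j=3: u_3=107/210 ∈ [3/8, 5/8) → index 2
j=4: u_4=137/210 ∈ [5/8, 11/16) → index 3
j=5: u_5=167/210 ∈ [25/32, 1) → index 6
j=6: u_6=197/210 ∈ [25/32, 1) → index 6

0 1 1 2 3 6 6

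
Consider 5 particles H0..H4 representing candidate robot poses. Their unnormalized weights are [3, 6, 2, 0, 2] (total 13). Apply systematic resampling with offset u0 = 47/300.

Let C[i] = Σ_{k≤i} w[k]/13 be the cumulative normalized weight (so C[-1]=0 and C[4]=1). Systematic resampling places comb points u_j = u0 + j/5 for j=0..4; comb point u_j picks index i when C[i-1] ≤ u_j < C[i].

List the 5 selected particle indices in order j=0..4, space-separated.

C = [3/13, 9/13, 11/13, 11/13, 1]
j=0: u_0=47/300 ∈ [0, 3/13) → index 0
j=1: u_1=107/300 ∈ [3/13, 9/13) → index 1
j=2: u_2=167/300 ∈ [3/13, 9/13) → index 1
j=3: u_3=227/300 ∈ [9/13, 11/13) → index 2
j=4: u_4=287/300 ∈ [11/13, 1) → index 4

0 1 1 2 4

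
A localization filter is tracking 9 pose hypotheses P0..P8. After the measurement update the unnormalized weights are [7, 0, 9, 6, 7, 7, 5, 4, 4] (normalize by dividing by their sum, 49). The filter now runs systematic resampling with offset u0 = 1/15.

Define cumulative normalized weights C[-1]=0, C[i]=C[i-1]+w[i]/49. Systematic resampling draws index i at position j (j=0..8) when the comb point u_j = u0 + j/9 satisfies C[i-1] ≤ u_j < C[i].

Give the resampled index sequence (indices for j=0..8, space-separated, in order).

0 2 2 3 4 5 5 7 8

C = [1/7, 1/7, 16/49, 22/49, 29/49, 36/49, 41/49, 45/49, 1]
j=0: u_0=1/15 ∈ [0, 1/7) → index 0
j=1: u_1=8/45 ∈ [1/7, 16/49) → index 2
j=2: u_2=13/45 ∈ [1/7, 16/49) → index 2
j=3: u_3=2/5 ∈ [16/49, 22/49) → index 3
j=4: u_4=23/45 ∈ [22/49, 29/49) → index 4
j=5: u_5=28/45 ∈ [29/49, 36/49) → index 5
j=6: u_6=11/15 ∈ [29/49, 36/49) → index 5
j=7: u_7=38/45 ∈ [41/49, 45/49) → index 7
j=8: u_8=43/45 ∈ [45/49, 1) → index 8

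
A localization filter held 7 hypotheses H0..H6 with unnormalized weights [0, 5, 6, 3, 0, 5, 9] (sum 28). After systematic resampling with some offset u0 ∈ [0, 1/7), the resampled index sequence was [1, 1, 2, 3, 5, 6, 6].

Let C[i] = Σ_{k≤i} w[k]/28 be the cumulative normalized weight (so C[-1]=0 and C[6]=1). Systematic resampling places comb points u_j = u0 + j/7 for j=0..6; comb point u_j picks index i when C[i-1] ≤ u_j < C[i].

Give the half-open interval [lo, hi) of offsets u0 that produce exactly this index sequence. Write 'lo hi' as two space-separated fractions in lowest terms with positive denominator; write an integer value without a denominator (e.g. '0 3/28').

0 1/28

C = [0, 5/28, 11/28, 1/2, 1/2, 19/28, 1]
j=0 picked index 1: u0 ∈ [0, 5/28)
j=1 picked index 1: u0 ∈ [-1/7, 1/28)
j=2 picked index 2: u0 ∈ [-3/28, 3/28)
j=3 picked index 3: u0 ∈ [-1/28, 1/14)
j=4 picked index 5: u0 ∈ [-1/14, 3/28)
j=5 picked index 6: u0 ∈ [-1/28, 2/7)
j=6 picked index 6: u0 ∈ [-5/28, 1/7)
intersection: [0, 1/28)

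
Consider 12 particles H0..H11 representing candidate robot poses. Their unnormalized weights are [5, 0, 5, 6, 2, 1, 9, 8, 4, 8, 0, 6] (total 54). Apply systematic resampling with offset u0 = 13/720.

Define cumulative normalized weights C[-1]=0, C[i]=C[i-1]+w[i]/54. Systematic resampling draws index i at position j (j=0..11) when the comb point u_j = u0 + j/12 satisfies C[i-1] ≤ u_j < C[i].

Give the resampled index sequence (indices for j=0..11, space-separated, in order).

C = [5/54, 5/54, 5/27, 8/27, 1/3, 19/54, 14/27, 2/3, 20/27, 8/9, 8/9, 1]
j=0: u_0=13/720 ∈ [0, 5/54) → index 0
j=1: u_1=73/720 ∈ [5/54, 5/27) → index 2
j=2: u_2=133/720 ∈ [5/54, 5/27) → index 2
j=3: u_3=193/720 ∈ [5/27, 8/27) → index 3
j=4: u_4=253/720 ∈ [1/3, 19/54) → index 5
j=5: u_5=313/720 ∈ [19/54, 14/27) → index 6
j=6: u_6=373/720 ∈ [19/54, 14/27) → index 6
j=7: u_7=433/720 ∈ [14/27, 2/3) → index 7
j=8: u_8=493/720 ∈ [2/3, 20/27) → index 8
j=9: u_9=553/720 ∈ [20/27, 8/9) → index 9
j=10: u_10=613/720 ∈ [20/27, 8/9) → index 9
j=11: u_11=673/720 ∈ [8/9, 1) → index 11

0 2 2 3 5 6 6 7 8 9 9 11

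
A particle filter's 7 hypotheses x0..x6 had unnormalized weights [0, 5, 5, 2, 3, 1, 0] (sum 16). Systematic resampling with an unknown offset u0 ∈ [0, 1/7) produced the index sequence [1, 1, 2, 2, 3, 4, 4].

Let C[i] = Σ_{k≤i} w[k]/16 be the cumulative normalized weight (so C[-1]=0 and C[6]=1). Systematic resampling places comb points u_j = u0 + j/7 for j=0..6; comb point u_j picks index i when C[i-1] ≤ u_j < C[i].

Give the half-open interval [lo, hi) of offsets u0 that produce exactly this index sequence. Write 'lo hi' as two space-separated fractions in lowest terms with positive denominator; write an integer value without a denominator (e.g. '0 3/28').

C = [0, 5/16, 5/8, 3/4, 15/16, 1, 1]
j=0 picked index 1: u0 ∈ [0, 5/16)
j=1 picked index 1: u0 ∈ [-1/7, 19/112)
j=2 picked index 2: u0 ∈ [3/112, 19/56)
j=3 picked index 2: u0 ∈ [-13/112, 11/56)
j=4 picked index 3: u0 ∈ [3/56, 5/28)
j=5 picked index 4: u0 ∈ [1/28, 25/112)
j=6 picked index 4: u0 ∈ [-3/28, 9/112)
intersection: [3/56, 9/112)

3/56 9/112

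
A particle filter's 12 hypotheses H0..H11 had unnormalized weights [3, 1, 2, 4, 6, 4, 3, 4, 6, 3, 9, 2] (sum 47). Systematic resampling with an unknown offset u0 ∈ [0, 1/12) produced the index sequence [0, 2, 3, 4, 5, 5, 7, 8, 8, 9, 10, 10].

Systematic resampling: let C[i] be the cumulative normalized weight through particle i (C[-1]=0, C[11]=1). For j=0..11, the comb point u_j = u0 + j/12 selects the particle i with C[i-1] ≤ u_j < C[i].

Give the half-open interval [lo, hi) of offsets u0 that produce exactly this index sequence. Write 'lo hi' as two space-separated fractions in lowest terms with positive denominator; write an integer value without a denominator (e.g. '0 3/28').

1/141 5/564

C = [3/47, 4/47, 6/47, 10/47, 16/47, 20/47, 23/47, 27/47, 33/47, 36/47, 45/47, 1]
j=0 picked index 0: u0 ∈ [0, 3/47)
j=1 picked index 2: u0 ∈ [1/564, 25/564)
j=2 picked index 3: u0 ∈ [-11/282, 13/282)
j=3 picked index 4: u0 ∈ [-7/188, 17/188)
j=4 picked index 5: u0 ∈ [1/141, 13/141)
j=5 picked index 5: u0 ∈ [-43/564, 5/564)
j=6 picked index 7: u0 ∈ [-1/94, 7/94)
j=7 picked index 8: u0 ∈ [-5/564, 67/564)
j=8 picked index 8: u0 ∈ [-13/141, 5/141)
j=9 picked index 9: u0 ∈ [-9/188, 3/188)
j=10 picked index 10: u0 ∈ [-19/282, 35/282)
j=11 picked index 10: u0 ∈ [-85/564, 23/564)
intersection: [1/141, 5/564)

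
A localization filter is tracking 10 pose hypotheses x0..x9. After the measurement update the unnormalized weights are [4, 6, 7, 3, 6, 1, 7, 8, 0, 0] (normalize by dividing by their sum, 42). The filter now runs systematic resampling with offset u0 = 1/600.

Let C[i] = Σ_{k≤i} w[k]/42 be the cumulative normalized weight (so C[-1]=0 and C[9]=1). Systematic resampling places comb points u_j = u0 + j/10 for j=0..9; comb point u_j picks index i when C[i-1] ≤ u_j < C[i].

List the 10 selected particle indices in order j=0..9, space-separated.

C = [2/21, 5/21, 17/42, 10/21, 13/21, 9/14, 17/21, 1, 1, 1]
j=0: u_0=1/600 ∈ [0, 2/21) → index 0
j=1: u_1=61/600 ∈ [2/21, 5/21) → index 1
j=2: u_2=121/600 ∈ [2/21, 5/21) → index 1
j=3: u_3=181/600 ∈ [5/21, 17/42) → index 2
j=4: u_4=241/600 ∈ [5/21, 17/42) → index 2
j=5: u_5=301/600 ∈ [10/21, 13/21) → index 4
j=6: u_6=361/600 ∈ [10/21, 13/21) → index 4
j=7: u_7=421/600 ∈ [9/14, 17/21) → index 6
j=8: u_8=481/600 ∈ [9/14, 17/21) → index 6
j=9: u_9=541/600 ∈ [17/21, 1) → index 7

0 1 1 2 2 4 4 6 6 7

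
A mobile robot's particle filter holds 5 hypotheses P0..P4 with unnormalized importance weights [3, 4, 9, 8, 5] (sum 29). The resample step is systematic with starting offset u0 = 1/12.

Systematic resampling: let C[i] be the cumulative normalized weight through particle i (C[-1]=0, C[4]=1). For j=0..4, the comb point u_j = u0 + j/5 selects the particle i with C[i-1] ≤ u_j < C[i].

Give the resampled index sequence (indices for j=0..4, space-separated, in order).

0 2 2 3 4

C = [3/29, 7/29, 16/29, 24/29, 1]
j=0: u_0=1/12 ∈ [0, 3/29) → index 0
j=1: u_1=17/60 ∈ [7/29, 16/29) → index 2
j=2: u_2=29/60 ∈ [7/29, 16/29) → index 2
j=3: u_3=41/60 ∈ [16/29, 24/29) → index 3
j=4: u_4=53/60 ∈ [24/29, 1) → index 4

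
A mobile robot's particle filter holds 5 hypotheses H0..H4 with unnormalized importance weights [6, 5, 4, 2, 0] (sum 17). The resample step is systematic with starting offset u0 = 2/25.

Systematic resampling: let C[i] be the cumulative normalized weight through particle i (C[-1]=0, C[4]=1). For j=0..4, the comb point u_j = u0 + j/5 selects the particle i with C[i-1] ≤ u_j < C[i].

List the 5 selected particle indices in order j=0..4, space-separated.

C = [6/17, 11/17, 15/17, 1, 1]
j=0: u_0=2/25 ∈ [0, 6/17) → index 0
j=1: u_1=7/25 ∈ [0, 6/17) → index 0
j=2: u_2=12/25 ∈ [6/17, 11/17) → index 1
j=3: u_3=17/25 ∈ [11/17, 15/17) → index 2
j=4: u_4=22/25 ∈ [11/17, 15/17) → index 2

0 0 1 2 2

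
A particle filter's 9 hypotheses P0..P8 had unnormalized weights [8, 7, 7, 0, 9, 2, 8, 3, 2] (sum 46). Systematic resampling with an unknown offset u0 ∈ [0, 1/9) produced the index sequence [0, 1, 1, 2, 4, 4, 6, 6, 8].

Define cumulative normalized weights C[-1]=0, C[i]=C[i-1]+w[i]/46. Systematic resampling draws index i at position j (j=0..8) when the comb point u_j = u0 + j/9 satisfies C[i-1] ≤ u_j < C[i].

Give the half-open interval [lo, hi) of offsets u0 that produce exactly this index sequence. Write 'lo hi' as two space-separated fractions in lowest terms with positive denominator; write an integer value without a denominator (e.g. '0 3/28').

C = [4/23, 15/46, 11/23, 11/23, 31/46, 33/46, 41/46, 22/23, 1]
j=0 picked index 0: u0 ∈ [0, 4/23)
j=1 picked index 1: u0 ∈ [13/207, 89/414)
j=2 picked index 1: u0 ∈ [-10/207, 43/414)
j=3 picked index 2: u0 ∈ [-1/138, 10/69)
j=4 picked index 4: u0 ∈ [7/207, 95/414)
j=5 picked index 4: u0 ∈ [-16/207, 49/414)
j=6 picked index 6: u0 ∈ [7/138, 31/138)
j=7 picked index 6: u0 ∈ [-25/414, 47/414)
j=8 picked index 8: u0 ∈ [14/207, 1/9)
intersection: [14/207, 43/414)

14/207 43/414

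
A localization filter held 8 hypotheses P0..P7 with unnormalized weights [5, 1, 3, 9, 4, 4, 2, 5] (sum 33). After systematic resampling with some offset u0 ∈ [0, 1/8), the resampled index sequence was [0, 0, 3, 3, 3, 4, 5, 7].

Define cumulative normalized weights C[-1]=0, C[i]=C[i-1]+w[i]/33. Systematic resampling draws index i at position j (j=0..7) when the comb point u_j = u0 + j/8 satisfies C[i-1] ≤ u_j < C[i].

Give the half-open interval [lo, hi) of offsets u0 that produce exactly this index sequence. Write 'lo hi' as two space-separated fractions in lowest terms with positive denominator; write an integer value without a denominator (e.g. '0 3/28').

1/44 7/264

C = [5/33, 2/11, 3/11, 6/11, 2/3, 26/33, 28/33, 1]
j=0 picked index 0: u0 ∈ [0, 5/33)
j=1 picked index 0: u0 ∈ [-1/8, 7/264)
j=2 picked index 3: u0 ∈ [1/44, 13/44)
j=3 picked index 3: u0 ∈ [-9/88, 15/88)
j=4 picked index 3: u0 ∈ [-5/22, 1/22)
j=5 picked index 4: u0 ∈ [-7/88, 1/24)
j=6 picked index 5: u0 ∈ [-1/12, 5/132)
j=7 picked index 7: u0 ∈ [-7/264, 1/8)
intersection: [1/44, 7/264)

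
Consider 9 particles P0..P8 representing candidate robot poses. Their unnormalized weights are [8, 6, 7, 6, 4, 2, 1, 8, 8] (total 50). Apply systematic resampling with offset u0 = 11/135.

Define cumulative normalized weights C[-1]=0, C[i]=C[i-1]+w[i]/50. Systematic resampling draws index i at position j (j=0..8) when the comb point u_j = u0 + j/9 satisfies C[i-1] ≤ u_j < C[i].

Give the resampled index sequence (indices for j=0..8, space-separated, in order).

C = [4/25, 7/25, 21/50, 27/50, 31/50, 33/50, 17/25, 21/25, 1]
j=0: u_0=11/135 ∈ [0, 4/25) → index 0
j=1: u_1=26/135 ∈ [4/25, 7/25) → index 1
j=2: u_2=41/135 ∈ [7/25, 21/50) → index 2
j=3: u_3=56/135 ∈ [7/25, 21/50) → index 2
j=4: u_4=71/135 ∈ [21/50, 27/50) → index 3
j=5: u_5=86/135 ∈ [31/50, 33/50) → index 5
j=6: u_6=101/135 ∈ [17/25, 21/25) → index 7
j=7: u_7=116/135 ∈ [21/25, 1) → index 8
j=8: u_8=131/135 ∈ [21/25, 1) → index 8

0 1 2 2 3 5 7 8 8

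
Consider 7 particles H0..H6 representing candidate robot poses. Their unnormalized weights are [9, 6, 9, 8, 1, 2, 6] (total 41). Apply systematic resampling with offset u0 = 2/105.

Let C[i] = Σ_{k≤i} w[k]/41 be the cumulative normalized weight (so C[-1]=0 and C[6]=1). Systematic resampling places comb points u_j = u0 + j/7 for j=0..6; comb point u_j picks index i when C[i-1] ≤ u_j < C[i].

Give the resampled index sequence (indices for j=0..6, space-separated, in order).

0 0 1 2 3 3 6

C = [9/41, 15/41, 24/41, 32/41, 33/41, 35/41, 1]
j=0: u_0=2/105 ∈ [0, 9/41) → index 0
j=1: u_1=17/105 ∈ [0, 9/41) → index 0
j=2: u_2=32/105 ∈ [9/41, 15/41) → index 1
j=3: u_3=47/105 ∈ [15/41, 24/41) → index 2
j=4: u_4=62/105 ∈ [24/41, 32/41) → index 3
j=5: u_5=11/15 ∈ [24/41, 32/41) → index 3
j=6: u_6=92/105 ∈ [35/41, 1) → index 6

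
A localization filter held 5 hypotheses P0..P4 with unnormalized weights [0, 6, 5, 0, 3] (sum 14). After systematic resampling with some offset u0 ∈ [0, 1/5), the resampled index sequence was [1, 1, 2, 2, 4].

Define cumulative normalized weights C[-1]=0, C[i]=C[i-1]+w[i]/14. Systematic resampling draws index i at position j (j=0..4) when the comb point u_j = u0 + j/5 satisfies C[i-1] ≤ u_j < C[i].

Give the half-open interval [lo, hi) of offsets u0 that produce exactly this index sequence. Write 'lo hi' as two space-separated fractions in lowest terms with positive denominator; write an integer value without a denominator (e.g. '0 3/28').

C = [0, 3/7, 11/14, 11/14, 1]
j=0 picked index 1: u0 ∈ [0, 3/7)
j=1 picked index 1: u0 ∈ [-1/5, 8/35)
j=2 picked index 2: u0 ∈ [1/35, 27/70)
j=3 picked index 2: u0 ∈ [-6/35, 13/70)
j=4 picked index 4: u0 ∈ [-1/70, 1/5)
intersection: [1/35, 13/70)

1/35 13/70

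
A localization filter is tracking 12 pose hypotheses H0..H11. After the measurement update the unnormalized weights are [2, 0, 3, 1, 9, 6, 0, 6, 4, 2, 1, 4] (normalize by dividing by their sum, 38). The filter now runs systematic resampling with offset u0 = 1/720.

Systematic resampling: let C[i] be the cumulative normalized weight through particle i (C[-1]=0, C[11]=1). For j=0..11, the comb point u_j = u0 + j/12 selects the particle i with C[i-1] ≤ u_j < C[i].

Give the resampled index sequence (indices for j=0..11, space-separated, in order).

C = [1/19, 1/19, 5/38, 3/19, 15/38, 21/38, 21/38, 27/38, 31/38, 33/38, 17/19, 1]
j=0: u_0=1/720 ∈ [0, 1/19) → index 0
j=1: u_1=61/720 ∈ [1/19, 5/38) → index 2
j=2: u_2=121/720 ∈ [3/19, 15/38) → index 4
j=3: u_3=181/720 ∈ [3/19, 15/38) → index 4
j=4: u_4=241/720 ∈ [3/19, 15/38) → index 4
j=5: u_5=301/720 ∈ [15/38, 21/38) → index 5
j=6: u_6=361/720 ∈ [15/38, 21/38) → index 5
j=7: u_7=421/720 ∈ [21/38, 27/38) → index 7
j=8: u_8=481/720 ∈ [21/38, 27/38) → index 7
j=9: u_9=541/720 ∈ [27/38, 31/38) → index 8
j=10: u_10=601/720 ∈ [31/38, 33/38) → index 9
j=11: u_11=661/720 ∈ [17/19, 1) → index 11

0 2 4 4 4 5 5 7 7 8 9 11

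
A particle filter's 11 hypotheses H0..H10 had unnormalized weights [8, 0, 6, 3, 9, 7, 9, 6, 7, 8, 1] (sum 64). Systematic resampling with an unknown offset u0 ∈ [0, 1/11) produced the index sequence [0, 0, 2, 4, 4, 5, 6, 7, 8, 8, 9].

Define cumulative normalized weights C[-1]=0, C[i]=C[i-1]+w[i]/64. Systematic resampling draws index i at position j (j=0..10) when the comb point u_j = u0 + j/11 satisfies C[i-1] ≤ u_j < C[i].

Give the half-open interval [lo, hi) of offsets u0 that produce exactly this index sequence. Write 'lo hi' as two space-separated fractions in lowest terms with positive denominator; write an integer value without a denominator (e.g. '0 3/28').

C = [1/8, 1/8, 7/32, 17/64, 13/32, 33/64, 21/32, 3/4, 55/64, 63/64, 1]
j=0 picked index 0: u0 ∈ [0, 1/8)
j=1 picked index 0: u0 ∈ [-1/11, 3/88)
j=2 picked index 2: u0 ∈ [-5/88, 13/352)
j=3 picked index 4: u0 ∈ [-5/704, 47/352)
j=4 picked index 4: u0 ∈ [-69/704, 15/352)
j=5 picked index 5: u0 ∈ [-17/352, 43/704)
j=6 picked index 6: u0 ∈ [-21/704, 39/352)
j=7 picked index 7: u0 ∈ [7/352, 5/44)
j=8 picked index 8: u0 ∈ [1/44, 93/704)
j=9 picked index 8: u0 ∈ [-3/44, 29/704)
j=10 picked index 9: u0 ∈ [-35/704, 53/704)
intersection: [1/44, 3/88)

1/44 3/88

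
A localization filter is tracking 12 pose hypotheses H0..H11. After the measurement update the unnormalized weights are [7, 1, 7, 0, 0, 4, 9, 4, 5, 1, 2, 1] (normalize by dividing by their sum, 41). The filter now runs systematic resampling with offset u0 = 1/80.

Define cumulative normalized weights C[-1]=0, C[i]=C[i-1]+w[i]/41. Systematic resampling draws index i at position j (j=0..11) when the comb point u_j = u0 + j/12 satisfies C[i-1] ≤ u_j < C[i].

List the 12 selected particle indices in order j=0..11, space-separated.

C = [7/41, 8/41, 15/41, 15/41, 15/41, 19/41, 28/41, 32/41, 37/41, 38/41, 40/41, 1]
j=0: u_0=1/80 ∈ [0, 7/41) → index 0
j=1: u_1=23/240 ∈ [0, 7/41) → index 0
j=2: u_2=43/240 ∈ [7/41, 8/41) → index 1
j=3: u_3=21/80 ∈ [8/41, 15/41) → index 2
j=4: u_4=83/240 ∈ [8/41, 15/41) → index 2
j=5: u_5=103/240 ∈ [15/41, 19/41) → index 5
j=6: u_6=41/80 ∈ [19/41, 28/41) → index 6
j=7: u_7=143/240 ∈ [19/41, 28/41) → index 6
j=8: u_8=163/240 ∈ [19/41, 28/41) → index 6
j=9: u_9=61/80 ∈ [28/41, 32/41) → index 7
j=10: u_10=203/240 ∈ [32/41, 37/41) → index 8
j=11: u_11=223/240 ∈ [38/41, 40/41) → index 10

0 0 1 2 2 5 6 6 6 7 8 10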